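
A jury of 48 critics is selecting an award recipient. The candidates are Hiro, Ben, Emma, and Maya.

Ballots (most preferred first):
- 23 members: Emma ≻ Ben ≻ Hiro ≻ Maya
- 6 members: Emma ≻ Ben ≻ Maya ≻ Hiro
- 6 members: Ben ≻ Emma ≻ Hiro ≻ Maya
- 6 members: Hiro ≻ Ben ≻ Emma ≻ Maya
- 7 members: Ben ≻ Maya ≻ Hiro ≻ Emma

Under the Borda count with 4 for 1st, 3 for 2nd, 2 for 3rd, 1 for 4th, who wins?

Hiro: 23×2 + 6×1 + 6×2 + 6×4 + 7×2 = 102
Ben: 23×3 + 6×3 + 6×4 + 6×3 + 7×4 = 157
Emma: 23×4 + 6×4 + 6×3 + 6×2 + 7×1 = 153
Maya: 23×1 + 6×2 + 6×1 + 6×1 + 7×3 = 68

Ben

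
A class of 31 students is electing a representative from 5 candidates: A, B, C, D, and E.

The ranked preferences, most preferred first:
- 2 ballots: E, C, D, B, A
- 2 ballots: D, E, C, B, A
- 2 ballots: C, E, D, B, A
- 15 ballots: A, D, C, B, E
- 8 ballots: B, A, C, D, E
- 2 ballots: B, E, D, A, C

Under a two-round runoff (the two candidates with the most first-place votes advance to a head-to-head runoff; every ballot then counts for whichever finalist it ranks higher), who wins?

Round 1 first-place votes: A 15, B 10, C 2, D 2, E 2. A and B advance.
Runoff: A is ranked above B on 15 ballots, B above A on 16.

B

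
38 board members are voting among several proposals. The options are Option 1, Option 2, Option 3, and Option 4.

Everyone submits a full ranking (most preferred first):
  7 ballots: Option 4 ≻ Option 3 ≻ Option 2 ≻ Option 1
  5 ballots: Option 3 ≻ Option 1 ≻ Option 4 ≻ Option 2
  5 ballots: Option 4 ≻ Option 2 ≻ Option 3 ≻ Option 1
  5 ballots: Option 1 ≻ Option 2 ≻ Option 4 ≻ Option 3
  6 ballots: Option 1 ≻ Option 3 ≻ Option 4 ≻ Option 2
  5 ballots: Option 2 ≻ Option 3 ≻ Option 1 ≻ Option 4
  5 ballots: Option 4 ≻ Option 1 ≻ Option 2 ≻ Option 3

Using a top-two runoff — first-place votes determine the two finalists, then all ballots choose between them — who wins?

Option 1

Round 1 first-place votes: Option 1 11, Option 2 5, Option 3 5, Option 4 17. Option 4 and Option 1 advance.
Runoff: Option 4 is ranked above Option 1 on 17 ballots, Option 1 above Option 4 on 21.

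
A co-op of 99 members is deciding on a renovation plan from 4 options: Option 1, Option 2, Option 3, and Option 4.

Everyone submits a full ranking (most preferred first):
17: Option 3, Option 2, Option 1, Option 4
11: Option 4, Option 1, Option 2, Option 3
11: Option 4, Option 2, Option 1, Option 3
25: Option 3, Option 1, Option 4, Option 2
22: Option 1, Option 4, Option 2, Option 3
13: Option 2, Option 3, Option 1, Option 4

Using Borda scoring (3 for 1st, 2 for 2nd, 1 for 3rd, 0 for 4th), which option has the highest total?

Option 1: 17×1 + 11×2 + 11×1 + 25×2 + 22×3 + 13×1 = 179
Option 2: 17×2 + 11×1 + 11×2 + 25×0 + 22×1 + 13×3 = 128
Option 3: 17×3 + 11×0 + 11×0 + 25×3 + 22×0 + 13×2 = 152
Option 4: 17×0 + 11×3 + 11×3 + 25×1 + 22×2 + 13×0 = 135

Option 1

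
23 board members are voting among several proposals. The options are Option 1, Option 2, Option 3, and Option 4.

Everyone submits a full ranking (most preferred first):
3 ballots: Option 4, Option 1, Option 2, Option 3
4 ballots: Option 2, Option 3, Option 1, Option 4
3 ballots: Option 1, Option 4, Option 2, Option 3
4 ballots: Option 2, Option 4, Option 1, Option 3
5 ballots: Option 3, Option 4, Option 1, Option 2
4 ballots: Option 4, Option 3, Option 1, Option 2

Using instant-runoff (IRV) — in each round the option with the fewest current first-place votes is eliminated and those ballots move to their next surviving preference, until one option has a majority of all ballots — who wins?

Round 1: Option 1 3, Option 2 8, Option 3 5, Option 4 7. Option 1 eliminated.
Round 2: Option 2 8, Option 3 5, Option 4 10. Option 3 eliminated.
Round 3: Option 2 8, Option 4 15. Option 4 has a majority (≥12).

Option 4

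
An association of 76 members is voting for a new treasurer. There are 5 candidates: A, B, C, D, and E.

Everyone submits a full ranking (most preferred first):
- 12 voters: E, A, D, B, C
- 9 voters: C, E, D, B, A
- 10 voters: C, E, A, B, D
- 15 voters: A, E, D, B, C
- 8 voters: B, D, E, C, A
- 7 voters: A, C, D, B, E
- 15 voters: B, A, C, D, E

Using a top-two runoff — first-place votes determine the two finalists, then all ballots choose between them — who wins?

A

Round 1 first-place votes: A 22, B 23, C 19, D 0, E 12. B and A advance.
Runoff: B is ranked above A on 32 ballots, A above B on 44.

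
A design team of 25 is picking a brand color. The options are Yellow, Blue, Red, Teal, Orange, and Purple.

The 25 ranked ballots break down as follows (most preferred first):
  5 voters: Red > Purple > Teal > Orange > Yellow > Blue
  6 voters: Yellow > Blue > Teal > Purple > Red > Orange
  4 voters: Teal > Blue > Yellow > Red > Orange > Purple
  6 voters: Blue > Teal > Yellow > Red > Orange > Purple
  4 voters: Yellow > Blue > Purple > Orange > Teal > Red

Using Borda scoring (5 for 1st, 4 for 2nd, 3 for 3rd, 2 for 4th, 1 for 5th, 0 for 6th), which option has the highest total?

Yellow: 5×1 + 6×5 + 4×3 + 6×3 + 4×5 = 85
Blue: 5×0 + 6×4 + 4×4 + 6×5 + 4×4 = 86
Red: 5×5 + 6×1 + 4×2 + 6×2 + 4×0 = 51
Teal: 5×3 + 6×3 + 4×5 + 6×4 + 4×1 = 81
Orange: 5×2 + 6×0 + 4×1 + 6×1 + 4×2 = 28
Purple: 5×4 + 6×2 + 4×0 + 6×0 + 4×3 = 44

Blue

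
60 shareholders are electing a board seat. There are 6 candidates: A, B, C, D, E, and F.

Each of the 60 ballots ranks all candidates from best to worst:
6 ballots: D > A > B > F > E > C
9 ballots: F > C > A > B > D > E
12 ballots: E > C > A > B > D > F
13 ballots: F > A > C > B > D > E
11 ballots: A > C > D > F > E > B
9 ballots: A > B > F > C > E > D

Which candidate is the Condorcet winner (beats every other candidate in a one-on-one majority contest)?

A

A vs B: 60–0
A vs C: 39–21
A vs D: 54–6
A vs E: 48–12
A vs F: 38–22
A beats every other candidate.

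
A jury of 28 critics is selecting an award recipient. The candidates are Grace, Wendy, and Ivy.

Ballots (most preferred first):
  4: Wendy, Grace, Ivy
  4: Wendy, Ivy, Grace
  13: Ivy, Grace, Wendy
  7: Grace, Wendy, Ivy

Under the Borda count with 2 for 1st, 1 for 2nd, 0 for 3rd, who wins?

Grace

Grace: 4×1 + 4×0 + 13×1 + 7×2 = 31
Wendy: 4×2 + 4×2 + 13×0 + 7×1 = 23
Ivy: 4×0 + 4×1 + 13×2 + 7×0 = 30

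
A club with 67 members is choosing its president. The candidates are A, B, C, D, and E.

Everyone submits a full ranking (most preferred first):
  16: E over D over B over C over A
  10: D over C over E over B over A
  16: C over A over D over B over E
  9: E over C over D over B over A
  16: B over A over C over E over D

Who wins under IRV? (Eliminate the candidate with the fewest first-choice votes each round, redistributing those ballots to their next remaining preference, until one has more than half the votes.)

Round 1: A 0, B 16, C 16, D 10, E 25. A eliminated.
Round 2: B 16, C 16, D 10, E 25. D eliminated.
Round 3: B 16, C 26, E 25. B eliminated.
Round 4: C 42, E 25. C has a majority (≥34).

C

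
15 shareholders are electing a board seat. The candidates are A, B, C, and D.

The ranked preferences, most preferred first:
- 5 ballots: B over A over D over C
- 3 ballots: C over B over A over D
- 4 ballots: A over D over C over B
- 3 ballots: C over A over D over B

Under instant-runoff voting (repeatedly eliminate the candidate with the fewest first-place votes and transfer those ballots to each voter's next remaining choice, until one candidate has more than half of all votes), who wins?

Round 1: A 4, B 5, C 6, D 0. D eliminated.
Round 2: A 4, B 5, C 6. A eliminated.
Round 3: B 5, C 10. C has a majority (≥8).

C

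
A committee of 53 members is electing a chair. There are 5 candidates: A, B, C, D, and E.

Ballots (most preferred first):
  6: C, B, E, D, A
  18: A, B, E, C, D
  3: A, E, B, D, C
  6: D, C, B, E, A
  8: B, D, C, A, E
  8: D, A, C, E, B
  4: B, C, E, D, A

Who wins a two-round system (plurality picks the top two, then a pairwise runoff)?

D

Round 1 first-place votes: A 21, B 12, C 6, D 14, E 0. A and D advance.
Runoff: A is ranked above D on 21 ballots, D above A on 32.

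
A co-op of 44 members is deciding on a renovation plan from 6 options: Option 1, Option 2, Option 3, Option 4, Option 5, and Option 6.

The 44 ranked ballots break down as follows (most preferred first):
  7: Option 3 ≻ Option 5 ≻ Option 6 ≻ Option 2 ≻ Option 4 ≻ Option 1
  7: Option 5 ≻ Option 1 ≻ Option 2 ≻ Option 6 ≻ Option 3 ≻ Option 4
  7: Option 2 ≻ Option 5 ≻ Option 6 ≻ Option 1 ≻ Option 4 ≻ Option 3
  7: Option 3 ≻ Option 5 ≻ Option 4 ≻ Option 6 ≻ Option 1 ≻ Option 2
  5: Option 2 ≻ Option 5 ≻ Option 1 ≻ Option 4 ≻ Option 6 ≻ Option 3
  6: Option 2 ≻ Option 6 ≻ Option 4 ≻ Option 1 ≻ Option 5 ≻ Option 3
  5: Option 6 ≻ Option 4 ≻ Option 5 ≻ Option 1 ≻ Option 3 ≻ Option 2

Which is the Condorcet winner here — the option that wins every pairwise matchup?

Option 5

Option 5 vs Option 1: 38–6
Option 5 vs Option 2: 26–18
Option 5 vs Option 3: 30–14
Option 5 vs Option 4: 33–11
Option 5 vs Option 6: 33–11
Option 5 beats every other option.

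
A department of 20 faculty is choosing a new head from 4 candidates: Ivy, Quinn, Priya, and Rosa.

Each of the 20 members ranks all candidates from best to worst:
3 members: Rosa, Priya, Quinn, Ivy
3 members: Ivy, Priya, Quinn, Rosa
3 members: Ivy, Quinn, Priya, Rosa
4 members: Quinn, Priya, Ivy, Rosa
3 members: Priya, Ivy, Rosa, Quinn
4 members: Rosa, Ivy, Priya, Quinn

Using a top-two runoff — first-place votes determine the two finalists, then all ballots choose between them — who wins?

Round 1 first-place votes: Ivy 6, Quinn 4, Priya 3, Rosa 7. Rosa and Ivy advance.
Runoff: Rosa is ranked above Ivy on 7 ballots, Ivy above Rosa on 13.

Ivy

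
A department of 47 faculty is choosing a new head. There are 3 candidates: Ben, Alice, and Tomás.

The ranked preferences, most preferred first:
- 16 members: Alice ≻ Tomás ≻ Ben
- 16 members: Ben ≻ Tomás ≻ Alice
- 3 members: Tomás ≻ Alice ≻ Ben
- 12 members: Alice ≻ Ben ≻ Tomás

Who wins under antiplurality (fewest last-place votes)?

Last-place votes: Ben 19, Alice 16, Tomás 12.

Tomás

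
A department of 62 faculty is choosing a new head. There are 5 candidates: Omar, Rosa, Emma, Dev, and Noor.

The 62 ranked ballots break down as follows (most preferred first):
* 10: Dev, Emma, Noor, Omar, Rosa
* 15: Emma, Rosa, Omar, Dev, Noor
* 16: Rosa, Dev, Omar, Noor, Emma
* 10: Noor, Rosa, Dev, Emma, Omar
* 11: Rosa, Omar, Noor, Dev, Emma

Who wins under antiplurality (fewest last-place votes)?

Dev

Last-place votes: Omar 10, Rosa 10, Emma 27, Dev 0, Noor 15.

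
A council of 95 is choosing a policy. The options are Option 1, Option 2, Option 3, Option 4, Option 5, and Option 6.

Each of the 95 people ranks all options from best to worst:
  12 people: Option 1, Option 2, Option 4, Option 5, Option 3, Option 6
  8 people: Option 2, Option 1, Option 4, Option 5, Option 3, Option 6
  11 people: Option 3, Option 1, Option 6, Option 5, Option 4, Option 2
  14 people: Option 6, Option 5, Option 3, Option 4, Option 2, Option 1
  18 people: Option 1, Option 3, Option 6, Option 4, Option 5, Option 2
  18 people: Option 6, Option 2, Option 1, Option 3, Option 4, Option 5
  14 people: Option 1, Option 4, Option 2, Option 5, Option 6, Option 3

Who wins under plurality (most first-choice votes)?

Option 1

First-place votes: Option 1 44, Option 2 8, Option 3 11, Option 4 0, Option 5 0, Option 6 32.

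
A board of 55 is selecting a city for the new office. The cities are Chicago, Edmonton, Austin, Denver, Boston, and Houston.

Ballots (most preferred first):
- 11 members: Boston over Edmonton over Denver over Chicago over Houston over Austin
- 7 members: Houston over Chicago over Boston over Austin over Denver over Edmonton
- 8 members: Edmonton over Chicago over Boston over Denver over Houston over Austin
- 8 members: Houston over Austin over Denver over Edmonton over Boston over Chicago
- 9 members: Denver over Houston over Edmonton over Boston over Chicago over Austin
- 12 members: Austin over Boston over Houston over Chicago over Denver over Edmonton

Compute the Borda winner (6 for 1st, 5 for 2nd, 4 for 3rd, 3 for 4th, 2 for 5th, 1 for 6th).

Chicago: 11×3 + 7×5 + 8×5 + 8×1 + 9×2 + 12×3 = 170
Edmonton: 11×5 + 7×1 + 8×6 + 8×3 + 9×4 + 12×1 = 182
Austin: 11×1 + 7×3 + 8×1 + 8×5 + 9×1 + 12×6 = 161
Denver: 11×4 + 7×2 + 8×3 + 8×4 + 9×6 + 12×2 = 192
Boston: 11×6 + 7×4 + 8×4 + 8×2 + 9×3 + 12×5 = 229
Houston: 11×2 + 7×6 + 8×2 + 8×6 + 9×5 + 12×4 = 221

Boston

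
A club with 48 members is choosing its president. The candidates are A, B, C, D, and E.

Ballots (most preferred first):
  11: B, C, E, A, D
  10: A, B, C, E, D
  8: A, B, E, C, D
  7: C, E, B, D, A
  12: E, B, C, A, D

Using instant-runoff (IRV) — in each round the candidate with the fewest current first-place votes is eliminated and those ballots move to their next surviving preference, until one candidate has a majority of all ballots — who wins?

E

Round 1: A 18, B 11, C 7, D 0, E 12. D eliminated.
Round 2: A 18, B 11, C 7, E 12. C eliminated.
Round 3: A 18, B 11, E 19. B eliminated.
Round 4: A 18, E 30. E has a majority (≥25).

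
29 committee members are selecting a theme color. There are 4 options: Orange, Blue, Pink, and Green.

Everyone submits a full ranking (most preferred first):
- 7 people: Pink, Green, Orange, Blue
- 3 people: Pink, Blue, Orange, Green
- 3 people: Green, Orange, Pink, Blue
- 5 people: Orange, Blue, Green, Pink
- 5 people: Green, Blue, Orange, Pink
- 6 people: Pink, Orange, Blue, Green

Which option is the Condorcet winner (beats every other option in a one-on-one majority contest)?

Pink vs Orange: 16–13
Pink vs Blue: 19–10
Pink vs Green: 16–13
Pink beats every other option.

Pink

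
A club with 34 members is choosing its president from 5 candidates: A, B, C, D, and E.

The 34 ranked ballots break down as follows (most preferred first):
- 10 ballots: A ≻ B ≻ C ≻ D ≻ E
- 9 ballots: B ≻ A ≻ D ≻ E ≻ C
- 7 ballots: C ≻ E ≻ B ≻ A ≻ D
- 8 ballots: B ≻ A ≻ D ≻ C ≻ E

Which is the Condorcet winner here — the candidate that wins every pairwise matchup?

B

B vs A: 24–10
B vs C: 27–7
B vs D: 34–0
B vs E: 27–7
B beats every other candidate.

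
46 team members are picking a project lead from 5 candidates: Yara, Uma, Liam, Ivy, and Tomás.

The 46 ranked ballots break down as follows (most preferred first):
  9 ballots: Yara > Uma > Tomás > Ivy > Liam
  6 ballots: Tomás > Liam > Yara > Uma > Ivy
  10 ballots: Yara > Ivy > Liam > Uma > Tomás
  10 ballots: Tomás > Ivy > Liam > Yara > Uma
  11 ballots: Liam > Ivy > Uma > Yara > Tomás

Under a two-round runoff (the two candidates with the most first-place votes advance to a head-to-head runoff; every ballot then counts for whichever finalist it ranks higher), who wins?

Yara

Round 1 first-place votes: Yara 19, Uma 0, Liam 11, Ivy 0, Tomás 16. Yara and Tomás advance.
Runoff: Yara is ranked above Tomás on 30 ballots, Tomás above Yara on 16.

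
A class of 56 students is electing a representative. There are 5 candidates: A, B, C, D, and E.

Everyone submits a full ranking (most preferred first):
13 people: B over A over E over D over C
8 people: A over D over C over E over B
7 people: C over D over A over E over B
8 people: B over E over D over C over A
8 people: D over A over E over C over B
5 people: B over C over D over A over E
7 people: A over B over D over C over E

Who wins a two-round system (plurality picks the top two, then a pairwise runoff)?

Round 1 first-place votes: A 15, B 26, C 7, D 8, E 0. B and A advance.
Runoff: B is ranked above A on 26 ballots, A above B on 30.

A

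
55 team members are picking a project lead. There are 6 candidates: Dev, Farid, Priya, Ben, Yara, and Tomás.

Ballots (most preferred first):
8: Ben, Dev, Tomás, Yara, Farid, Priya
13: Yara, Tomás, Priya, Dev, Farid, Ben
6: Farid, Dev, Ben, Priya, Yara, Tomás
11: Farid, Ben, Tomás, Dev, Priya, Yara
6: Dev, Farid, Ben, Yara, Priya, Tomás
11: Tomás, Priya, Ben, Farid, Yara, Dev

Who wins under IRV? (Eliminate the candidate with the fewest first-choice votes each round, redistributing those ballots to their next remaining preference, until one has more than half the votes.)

Tomás

Round 1: Dev 6, Farid 17, Priya 0, Ben 8, Yara 13, Tomás 11. Priya eliminated.
Round 2: Dev 6, Farid 17, Ben 8, Yara 13, Tomás 11. Dev eliminated.
Round 3: Farid 23, Ben 8, Yara 13, Tomás 11. Ben eliminated.
Round 4: Farid 23, Yara 13, Tomás 19. Yara eliminated.
Round 5: Farid 23, Tomás 32. Tomás has a majority (≥28).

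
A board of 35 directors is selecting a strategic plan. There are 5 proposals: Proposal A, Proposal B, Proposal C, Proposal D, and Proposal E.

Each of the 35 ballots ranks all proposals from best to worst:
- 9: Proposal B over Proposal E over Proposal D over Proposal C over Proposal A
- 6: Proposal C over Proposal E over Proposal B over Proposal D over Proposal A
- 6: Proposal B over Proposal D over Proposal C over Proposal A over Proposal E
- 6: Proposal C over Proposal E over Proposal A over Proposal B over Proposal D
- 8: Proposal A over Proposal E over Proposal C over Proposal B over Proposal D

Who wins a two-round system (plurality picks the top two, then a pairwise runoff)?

Proposal C

Round 1 first-place votes: Proposal A 8, Proposal B 15, Proposal C 12, Proposal D 0, Proposal E 0. Proposal B and Proposal C advance.
Runoff: Proposal B is ranked above Proposal C on 15 ballots, Proposal C above Proposal B on 20.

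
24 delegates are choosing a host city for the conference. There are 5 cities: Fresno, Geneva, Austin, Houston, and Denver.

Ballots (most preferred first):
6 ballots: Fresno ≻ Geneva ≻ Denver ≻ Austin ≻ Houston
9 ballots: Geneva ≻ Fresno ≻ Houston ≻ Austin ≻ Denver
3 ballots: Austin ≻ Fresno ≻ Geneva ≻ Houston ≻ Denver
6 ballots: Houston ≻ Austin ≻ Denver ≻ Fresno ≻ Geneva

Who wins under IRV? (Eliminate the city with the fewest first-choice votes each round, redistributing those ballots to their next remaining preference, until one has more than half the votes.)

Fresno

Round 1: Fresno 6, Geneva 9, Austin 3, Houston 6, Denver 0. Denver eliminated.
Round 2: Fresno 6, Geneva 9, Austin 3, Houston 6. Austin eliminated.
Round 3: Fresno 9, Geneva 9, Houston 6. Houston eliminated.
Round 4: Fresno 15, Geneva 9. Fresno has a majority (≥13).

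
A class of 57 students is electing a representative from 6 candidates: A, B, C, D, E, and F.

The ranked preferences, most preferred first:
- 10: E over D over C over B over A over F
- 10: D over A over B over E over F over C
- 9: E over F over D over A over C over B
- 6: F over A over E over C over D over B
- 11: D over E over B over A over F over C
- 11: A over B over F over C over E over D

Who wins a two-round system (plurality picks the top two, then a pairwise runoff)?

Round 1 first-place votes: A 11, B 0, C 0, D 21, E 19, F 6. D and E advance.
Runoff: D is ranked above E on 21 ballots, E above D on 36.

E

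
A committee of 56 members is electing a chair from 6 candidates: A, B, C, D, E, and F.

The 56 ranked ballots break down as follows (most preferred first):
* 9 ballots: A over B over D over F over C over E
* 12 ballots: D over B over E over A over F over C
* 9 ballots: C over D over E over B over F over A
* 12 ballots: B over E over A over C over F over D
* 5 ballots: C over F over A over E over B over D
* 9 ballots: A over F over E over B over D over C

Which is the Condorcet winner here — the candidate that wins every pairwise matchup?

B

B vs A: 33–23
B vs C: 42–14
B vs D: 35–21
B vs E: 33–23
B vs F: 42–14
B beats every other candidate.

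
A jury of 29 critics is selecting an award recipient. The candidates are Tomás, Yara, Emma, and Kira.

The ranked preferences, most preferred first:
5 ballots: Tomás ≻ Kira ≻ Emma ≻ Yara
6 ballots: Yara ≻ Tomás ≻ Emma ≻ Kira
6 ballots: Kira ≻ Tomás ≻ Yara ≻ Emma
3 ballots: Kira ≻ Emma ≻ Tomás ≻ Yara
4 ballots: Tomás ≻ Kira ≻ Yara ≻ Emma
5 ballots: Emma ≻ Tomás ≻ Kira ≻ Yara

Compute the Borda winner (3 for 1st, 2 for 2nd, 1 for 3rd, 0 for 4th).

Tomás: 5×3 + 6×2 + 6×2 + 3×1 + 4×3 + 5×2 = 64
Yara: 5×0 + 6×3 + 6×1 + 3×0 + 4×1 + 5×0 = 28
Emma: 5×1 + 6×1 + 6×0 + 3×2 + 4×0 + 5×3 = 32
Kira: 5×2 + 6×0 + 6×3 + 3×3 + 4×2 + 5×1 = 50

Tomás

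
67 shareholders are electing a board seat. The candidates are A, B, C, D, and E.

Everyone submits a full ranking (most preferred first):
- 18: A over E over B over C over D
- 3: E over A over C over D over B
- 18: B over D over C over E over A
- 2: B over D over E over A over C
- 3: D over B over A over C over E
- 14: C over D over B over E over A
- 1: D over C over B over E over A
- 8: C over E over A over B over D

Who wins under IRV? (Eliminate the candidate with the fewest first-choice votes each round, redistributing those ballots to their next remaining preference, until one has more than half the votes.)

Round 1: A 18, B 20, C 22, D 4, E 3. E eliminated.
Round 2: A 21, B 20, C 22, D 4. D eliminated.
Round 3: A 21, B 23, C 23. A eliminated.
Round 4: B 41, C 26. B has a majority (≥34).

B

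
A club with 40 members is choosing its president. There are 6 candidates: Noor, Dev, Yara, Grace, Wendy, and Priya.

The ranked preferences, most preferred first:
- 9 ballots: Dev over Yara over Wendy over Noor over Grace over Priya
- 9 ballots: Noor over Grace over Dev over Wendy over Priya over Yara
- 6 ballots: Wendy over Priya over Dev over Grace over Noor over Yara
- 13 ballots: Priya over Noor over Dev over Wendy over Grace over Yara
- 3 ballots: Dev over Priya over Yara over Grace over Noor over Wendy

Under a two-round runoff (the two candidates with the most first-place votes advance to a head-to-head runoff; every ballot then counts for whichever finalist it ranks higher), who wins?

Dev

Round 1 first-place votes: Noor 9, Dev 12, Yara 0, Grace 0, Wendy 6, Priya 13. Priya and Dev advance.
Runoff: Priya is ranked above Dev on 19 ballots, Dev above Priya on 21.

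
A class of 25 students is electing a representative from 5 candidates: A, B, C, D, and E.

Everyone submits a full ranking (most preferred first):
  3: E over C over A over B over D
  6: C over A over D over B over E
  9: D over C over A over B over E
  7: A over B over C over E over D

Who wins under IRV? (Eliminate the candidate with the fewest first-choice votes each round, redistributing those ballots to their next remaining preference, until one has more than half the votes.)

C

Round 1: A 7, B 0, C 6, D 9, E 3. B eliminated.
Round 2: A 7, C 6, D 9, E 3. E eliminated.
Round 3: A 7, C 9, D 9. A eliminated.
Round 4: C 16, D 9. C has a majority (≥13).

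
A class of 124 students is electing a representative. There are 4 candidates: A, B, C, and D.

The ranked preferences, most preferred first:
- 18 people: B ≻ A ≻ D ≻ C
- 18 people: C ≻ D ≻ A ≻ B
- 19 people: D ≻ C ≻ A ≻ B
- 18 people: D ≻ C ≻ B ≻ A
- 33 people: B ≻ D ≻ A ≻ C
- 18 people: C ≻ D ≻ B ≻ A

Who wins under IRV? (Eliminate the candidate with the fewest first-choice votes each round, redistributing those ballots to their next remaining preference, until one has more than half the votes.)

D

Round 1: A 0, B 51, C 36, D 37. A eliminated.
Round 2: B 51, C 36, D 37. C eliminated.
Round 3: B 51, D 73. D has a majority (≥63).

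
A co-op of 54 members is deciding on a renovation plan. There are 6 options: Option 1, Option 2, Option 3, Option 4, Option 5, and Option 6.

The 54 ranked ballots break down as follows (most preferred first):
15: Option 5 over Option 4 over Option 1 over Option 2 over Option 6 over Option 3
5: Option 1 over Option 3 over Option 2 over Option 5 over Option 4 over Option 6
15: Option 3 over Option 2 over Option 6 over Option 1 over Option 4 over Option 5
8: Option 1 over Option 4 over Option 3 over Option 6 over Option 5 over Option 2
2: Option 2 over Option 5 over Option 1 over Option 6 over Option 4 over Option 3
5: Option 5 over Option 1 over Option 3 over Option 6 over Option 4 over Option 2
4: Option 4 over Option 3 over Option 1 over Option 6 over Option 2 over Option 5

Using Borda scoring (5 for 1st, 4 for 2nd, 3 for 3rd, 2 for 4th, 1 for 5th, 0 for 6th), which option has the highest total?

Option 1

Option 1: 15×3 + 5×5 + 15×2 + 8×5 + 2×3 + 5×4 + 4×3 = 178
Option 2: 15×2 + 5×3 + 15×4 + 8×0 + 2×5 + 5×0 + 4×1 = 119
Option 3: 15×0 + 5×4 + 15×5 + 8×3 + 2×0 + 5×3 + 4×4 = 150
Option 4: 15×4 + 5×1 + 15×1 + 8×4 + 2×1 + 5×1 + 4×5 = 139
Option 5: 15×5 + 5×2 + 15×0 + 8×1 + 2×4 + 5×5 + 4×0 = 126
Option 6: 15×1 + 5×0 + 15×3 + 8×2 + 2×2 + 5×2 + 4×2 = 98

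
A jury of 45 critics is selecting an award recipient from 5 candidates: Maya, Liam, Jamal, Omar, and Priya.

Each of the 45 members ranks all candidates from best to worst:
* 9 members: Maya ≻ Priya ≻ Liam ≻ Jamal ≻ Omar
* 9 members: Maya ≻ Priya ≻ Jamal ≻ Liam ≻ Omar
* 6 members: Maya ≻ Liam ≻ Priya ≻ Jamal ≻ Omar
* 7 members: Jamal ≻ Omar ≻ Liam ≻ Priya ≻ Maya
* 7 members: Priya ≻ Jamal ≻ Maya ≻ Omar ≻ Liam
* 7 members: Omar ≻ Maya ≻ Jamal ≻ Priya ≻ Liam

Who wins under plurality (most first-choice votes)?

Maya

First-place votes: Maya 24, Liam 0, Jamal 7, Omar 7, Priya 7.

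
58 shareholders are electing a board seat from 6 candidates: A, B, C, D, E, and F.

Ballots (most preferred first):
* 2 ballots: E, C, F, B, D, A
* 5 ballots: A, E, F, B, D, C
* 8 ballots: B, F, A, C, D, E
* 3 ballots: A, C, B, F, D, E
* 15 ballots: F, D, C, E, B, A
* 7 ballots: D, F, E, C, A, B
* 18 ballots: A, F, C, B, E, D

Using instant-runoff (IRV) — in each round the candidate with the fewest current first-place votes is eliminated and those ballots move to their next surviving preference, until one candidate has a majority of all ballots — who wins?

F

Round 1: A 26, B 8, C 0, D 7, E 2, F 15. C eliminated.
Round 2: A 26, B 8, D 7, E 2, F 15. E eliminated.
Round 3: A 26, B 8, D 7, F 17. D eliminated.
Round 4: A 26, B 8, F 24. B eliminated.
Round 5: A 26, F 32. F has a majority (≥30).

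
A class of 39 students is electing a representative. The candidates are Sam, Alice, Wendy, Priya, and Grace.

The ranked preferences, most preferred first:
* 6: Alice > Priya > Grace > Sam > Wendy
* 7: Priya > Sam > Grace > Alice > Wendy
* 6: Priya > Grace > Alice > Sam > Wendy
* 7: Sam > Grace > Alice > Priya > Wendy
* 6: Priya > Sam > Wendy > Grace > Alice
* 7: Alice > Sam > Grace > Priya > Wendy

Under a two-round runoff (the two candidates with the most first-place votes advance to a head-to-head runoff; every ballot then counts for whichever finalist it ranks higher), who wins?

Round 1 first-place votes: Sam 7, Alice 13, Wendy 0, Priya 19, Grace 0. Priya and Alice advance.
Runoff: Priya is ranked above Alice on 19 ballots, Alice above Priya on 20.

Alice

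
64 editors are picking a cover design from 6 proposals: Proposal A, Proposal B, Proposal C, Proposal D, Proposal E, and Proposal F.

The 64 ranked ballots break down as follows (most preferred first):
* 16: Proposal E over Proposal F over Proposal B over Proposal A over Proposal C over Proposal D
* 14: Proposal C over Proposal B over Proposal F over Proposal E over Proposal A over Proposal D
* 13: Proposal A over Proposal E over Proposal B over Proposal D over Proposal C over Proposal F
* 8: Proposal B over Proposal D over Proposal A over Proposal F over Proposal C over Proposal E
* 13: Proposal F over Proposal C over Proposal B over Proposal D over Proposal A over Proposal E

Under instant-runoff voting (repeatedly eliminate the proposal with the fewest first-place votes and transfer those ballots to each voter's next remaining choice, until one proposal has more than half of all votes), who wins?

Proposal A

Round 1: Proposal A 13, Proposal B 8, Proposal C 14, Proposal D 0, Proposal E 16, Proposal F 13. Proposal D eliminated.
Round 2: Proposal A 13, Proposal B 8, Proposal C 14, Proposal E 16, Proposal F 13. Proposal B eliminated.
Round 3: Proposal A 21, Proposal C 14, Proposal E 16, Proposal F 13. Proposal F eliminated.
Round 4: Proposal A 21, Proposal C 27, Proposal E 16. Proposal E eliminated.
Round 5: Proposal A 37, Proposal C 27. Proposal A has a majority (≥33).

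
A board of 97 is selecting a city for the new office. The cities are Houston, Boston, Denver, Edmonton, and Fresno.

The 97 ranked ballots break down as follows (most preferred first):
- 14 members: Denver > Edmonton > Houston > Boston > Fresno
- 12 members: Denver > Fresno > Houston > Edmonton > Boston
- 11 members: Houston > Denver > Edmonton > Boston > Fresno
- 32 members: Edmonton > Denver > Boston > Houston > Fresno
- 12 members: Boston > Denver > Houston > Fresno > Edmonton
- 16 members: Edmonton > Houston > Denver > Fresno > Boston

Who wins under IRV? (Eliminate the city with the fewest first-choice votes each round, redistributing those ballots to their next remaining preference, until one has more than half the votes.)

Round 1: Houston 11, Boston 12, Denver 26, Edmonton 48, Fresno 0. Fresno eliminated.
Round 2: Houston 11, Boston 12, Denver 26, Edmonton 48. Houston eliminated.
Round 3: Boston 12, Denver 37, Edmonton 48. Boston eliminated.
Round 4: Denver 49, Edmonton 48. Denver has a majority (≥49).

Denver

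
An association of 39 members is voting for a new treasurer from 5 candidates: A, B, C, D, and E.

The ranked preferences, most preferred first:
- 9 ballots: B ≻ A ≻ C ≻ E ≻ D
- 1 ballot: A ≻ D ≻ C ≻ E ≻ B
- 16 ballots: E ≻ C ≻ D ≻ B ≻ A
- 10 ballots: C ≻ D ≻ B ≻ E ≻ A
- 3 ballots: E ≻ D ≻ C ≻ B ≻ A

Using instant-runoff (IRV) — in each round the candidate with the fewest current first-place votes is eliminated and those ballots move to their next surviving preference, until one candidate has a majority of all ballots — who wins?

Round 1: A 1, B 9, C 10, D 0, E 19. D eliminated.
Round 2: A 1, B 9, C 10, E 19. A eliminated.
Round 3: B 9, C 11, E 19. B eliminated.
Round 4: C 20, E 19. C has a majority (≥20).

C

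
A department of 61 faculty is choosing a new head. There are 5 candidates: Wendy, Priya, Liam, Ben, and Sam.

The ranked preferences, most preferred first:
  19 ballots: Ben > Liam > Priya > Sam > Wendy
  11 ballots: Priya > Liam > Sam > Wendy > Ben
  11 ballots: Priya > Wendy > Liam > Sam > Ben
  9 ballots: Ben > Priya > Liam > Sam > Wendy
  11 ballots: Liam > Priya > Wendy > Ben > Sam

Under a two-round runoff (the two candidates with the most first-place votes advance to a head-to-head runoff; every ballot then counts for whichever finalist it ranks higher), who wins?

Round 1 first-place votes: Wendy 0, Priya 22, Liam 11, Ben 28, Sam 0. Ben and Priya advance.
Runoff: Ben is ranked above Priya on 28 ballots, Priya above Ben on 33.

Priya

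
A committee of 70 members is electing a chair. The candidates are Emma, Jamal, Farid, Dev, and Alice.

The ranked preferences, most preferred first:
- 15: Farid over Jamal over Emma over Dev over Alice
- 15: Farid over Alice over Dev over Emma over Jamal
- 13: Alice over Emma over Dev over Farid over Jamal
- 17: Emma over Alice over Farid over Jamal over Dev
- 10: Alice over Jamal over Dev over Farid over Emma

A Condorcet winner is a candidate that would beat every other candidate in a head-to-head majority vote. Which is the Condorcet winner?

Alice

Alice vs Emma: 38–32
Alice vs Jamal: 55–15
Alice vs Farid: 40–30
Alice vs Dev: 55–15
Alice beats every other candidate.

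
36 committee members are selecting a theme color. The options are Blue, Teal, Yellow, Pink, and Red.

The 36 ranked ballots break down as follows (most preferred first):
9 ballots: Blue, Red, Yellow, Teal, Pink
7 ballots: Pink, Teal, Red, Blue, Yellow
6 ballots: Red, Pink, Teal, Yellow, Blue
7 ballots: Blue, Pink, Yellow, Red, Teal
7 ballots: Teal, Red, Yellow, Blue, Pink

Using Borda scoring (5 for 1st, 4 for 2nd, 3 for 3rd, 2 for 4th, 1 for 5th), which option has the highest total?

Red

Blue: 9×5 + 7×2 + 6×1 + 7×5 + 7×2 = 114
Teal: 9×2 + 7×4 + 6×3 + 7×1 + 7×5 = 106
Yellow: 9×3 + 7×1 + 6×2 + 7×3 + 7×3 = 88
Pink: 9×1 + 7×5 + 6×4 + 7×4 + 7×1 = 103
Red: 9×4 + 7×3 + 6×5 + 7×2 + 7×4 = 129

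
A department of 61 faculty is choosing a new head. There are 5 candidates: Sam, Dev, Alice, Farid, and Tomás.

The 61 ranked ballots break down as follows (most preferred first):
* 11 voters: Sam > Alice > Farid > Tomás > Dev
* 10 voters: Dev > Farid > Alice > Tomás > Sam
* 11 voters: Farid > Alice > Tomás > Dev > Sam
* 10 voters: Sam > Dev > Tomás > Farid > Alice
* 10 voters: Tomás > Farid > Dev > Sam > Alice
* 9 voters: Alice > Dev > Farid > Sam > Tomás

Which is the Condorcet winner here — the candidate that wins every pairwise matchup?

Farid

Farid vs Sam: 40–21
Farid vs Dev: 32–29
Farid vs Alice: 41–20
Farid vs Tomás: 41–20
Farid beats every other candidate.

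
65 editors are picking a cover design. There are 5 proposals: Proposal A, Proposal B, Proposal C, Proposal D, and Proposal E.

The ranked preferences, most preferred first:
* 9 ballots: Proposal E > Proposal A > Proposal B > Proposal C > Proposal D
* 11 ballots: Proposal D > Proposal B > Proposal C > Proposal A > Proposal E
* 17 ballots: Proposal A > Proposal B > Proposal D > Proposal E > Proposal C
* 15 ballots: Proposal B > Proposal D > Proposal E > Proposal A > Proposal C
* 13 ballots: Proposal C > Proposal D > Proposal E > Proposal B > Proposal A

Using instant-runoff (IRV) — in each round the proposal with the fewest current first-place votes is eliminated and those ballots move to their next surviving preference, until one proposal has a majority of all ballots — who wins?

Round 1: Proposal A 17, Proposal B 15, Proposal C 13, Proposal D 11, Proposal E 9. Proposal E eliminated.
Round 2: Proposal A 26, Proposal B 15, Proposal C 13, Proposal D 11. Proposal D eliminated.
Round 3: Proposal A 26, Proposal B 26, Proposal C 13. Proposal C eliminated.
Round 4: Proposal A 26, Proposal B 39. Proposal B has a majority (≥33).

Proposal B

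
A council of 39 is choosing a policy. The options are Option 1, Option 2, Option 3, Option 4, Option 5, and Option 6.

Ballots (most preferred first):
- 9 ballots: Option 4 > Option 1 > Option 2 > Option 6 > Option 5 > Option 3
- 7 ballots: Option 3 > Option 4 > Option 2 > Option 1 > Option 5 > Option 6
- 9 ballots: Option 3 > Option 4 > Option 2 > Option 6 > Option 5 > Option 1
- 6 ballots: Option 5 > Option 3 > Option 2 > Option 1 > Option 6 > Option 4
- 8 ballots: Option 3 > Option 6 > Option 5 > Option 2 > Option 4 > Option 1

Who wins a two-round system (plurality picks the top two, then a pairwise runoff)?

Round 1 first-place votes: Option 1 0, Option 2 0, Option 3 24, Option 4 9, Option 5 6, Option 6 0. Option 3 and Option 4 advance.
Runoff: Option 3 is ranked above Option 4 on 30 ballots, Option 4 above Option 3 on 9.

Option 3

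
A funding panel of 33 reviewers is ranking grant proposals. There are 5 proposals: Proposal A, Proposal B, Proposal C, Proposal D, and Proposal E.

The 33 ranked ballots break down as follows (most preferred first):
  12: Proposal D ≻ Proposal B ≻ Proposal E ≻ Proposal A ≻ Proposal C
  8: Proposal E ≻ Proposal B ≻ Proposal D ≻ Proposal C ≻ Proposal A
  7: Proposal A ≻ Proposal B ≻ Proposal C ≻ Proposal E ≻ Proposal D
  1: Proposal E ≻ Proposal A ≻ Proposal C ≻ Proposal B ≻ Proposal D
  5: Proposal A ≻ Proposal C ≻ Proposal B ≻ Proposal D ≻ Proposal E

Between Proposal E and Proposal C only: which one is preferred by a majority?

Proposal E

Proposal E is ranked above Proposal C on 21 ballots; Proposal C above Proposal E on 12.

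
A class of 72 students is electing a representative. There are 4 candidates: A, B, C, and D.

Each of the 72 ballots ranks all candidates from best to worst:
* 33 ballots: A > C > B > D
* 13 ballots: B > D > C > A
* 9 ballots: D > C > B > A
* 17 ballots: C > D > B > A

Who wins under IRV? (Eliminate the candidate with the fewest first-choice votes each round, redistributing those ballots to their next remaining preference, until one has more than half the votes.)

C

Round 1: A 33, B 13, C 17, D 9. D eliminated.
Round 2: A 33, B 13, C 26. B eliminated.
Round 3: A 33, C 39. C has a majority (≥37).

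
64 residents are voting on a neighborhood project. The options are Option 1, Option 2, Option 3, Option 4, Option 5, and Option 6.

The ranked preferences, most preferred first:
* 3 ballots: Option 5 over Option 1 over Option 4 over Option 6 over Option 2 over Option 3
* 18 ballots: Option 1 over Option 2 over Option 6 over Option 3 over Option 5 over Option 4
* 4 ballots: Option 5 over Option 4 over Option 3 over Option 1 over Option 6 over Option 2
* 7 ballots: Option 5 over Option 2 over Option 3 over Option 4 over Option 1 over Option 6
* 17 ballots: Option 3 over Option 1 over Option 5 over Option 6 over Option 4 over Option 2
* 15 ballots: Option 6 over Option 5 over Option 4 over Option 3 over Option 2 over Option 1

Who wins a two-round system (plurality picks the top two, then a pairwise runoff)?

Option 3

Round 1 first-place votes: Option 1 18, Option 2 0, Option 3 17, Option 4 0, Option 5 14, Option 6 15. Option 1 and Option 3 advance.
Runoff: Option 1 is ranked above Option 3 on 21 ballots, Option 3 above Option 1 on 43.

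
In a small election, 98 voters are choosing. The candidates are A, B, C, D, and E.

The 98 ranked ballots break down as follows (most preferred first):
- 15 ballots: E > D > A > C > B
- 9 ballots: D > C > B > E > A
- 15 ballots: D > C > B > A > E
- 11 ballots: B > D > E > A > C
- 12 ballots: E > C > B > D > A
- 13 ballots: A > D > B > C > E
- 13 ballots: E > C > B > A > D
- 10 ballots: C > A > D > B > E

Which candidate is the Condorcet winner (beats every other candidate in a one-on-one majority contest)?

D

D vs A: 62–36
D vs B: 62–36
D vs C: 63–35
D vs E: 58–40
D beats every other candidate.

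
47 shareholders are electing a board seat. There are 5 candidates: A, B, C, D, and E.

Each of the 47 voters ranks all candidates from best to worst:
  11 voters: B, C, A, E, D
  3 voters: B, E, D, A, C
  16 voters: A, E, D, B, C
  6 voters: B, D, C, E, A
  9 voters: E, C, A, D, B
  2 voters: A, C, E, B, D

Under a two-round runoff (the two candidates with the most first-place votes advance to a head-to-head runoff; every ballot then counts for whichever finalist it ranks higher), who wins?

Round 1 first-place votes: A 18, B 20, C 0, D 0, E 9. B and A advance.
Runoff: B is ranked above A on 20 ballots, A above B on 27.

A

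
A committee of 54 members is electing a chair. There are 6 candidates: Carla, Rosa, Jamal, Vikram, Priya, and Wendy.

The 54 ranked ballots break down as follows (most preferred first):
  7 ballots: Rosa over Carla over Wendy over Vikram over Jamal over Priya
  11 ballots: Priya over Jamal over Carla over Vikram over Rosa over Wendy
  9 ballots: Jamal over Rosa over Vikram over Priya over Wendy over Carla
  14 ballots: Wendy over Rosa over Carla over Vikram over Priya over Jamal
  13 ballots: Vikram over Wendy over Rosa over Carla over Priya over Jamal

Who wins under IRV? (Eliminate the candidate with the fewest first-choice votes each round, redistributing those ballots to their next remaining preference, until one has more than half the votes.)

Vikram

Round 1: Carla 0, Rosa 7, Jamal 9, Vikram 13, Priya 11, Wendy 14. Carla eliminated.
Round 2: Rosa 7, Jamal 9, Vikram 13, Priya 11, Wendy 14. Rosa eliminated.
Round 3: Jamal 9, Vikram 13, Priya 11, Wendy 21. Jamal eliminated.
Round 4: Vikram 22, Priya 11, Wendy 21. Priya eliminated.
Round 5: Vikram 33, Wendy 21. Vikram has a majority (≥28).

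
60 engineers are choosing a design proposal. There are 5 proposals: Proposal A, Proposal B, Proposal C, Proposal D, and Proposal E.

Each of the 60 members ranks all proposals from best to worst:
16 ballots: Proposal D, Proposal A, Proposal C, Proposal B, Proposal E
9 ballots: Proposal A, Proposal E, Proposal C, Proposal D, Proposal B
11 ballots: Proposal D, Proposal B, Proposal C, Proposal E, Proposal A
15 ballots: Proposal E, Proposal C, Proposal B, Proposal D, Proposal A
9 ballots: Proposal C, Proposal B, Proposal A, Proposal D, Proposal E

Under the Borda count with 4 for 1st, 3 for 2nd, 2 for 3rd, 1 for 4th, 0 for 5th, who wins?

Proposal C

Proposal A: 16×3 + 9×4 + 11×0 + 15×0 + 9×2 = 102
Proposal B: 16×1 + 9×0 + 11×3 + 15×2 + 9×3 = 106
Proposal C: 16×2 + 9×2 + 11×2 + 15×3 + 9×4 = 153
Proposal D: 16×4 + 9×1 + 11×4 + 15×1 + 9×1 = 141
Proposal E: 16×0 + 9×3 + 11×1 + 15×4 + 9×0 = 98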